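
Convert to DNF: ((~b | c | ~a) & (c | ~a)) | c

((~b | c | ~a) & (c | ~a)) | c
≡ (~b & c) | (~b & ~a) | (c & c) | (c & ~a) | (~a & c) | (~a & ~a) | c   — distribute & over |
≡ c | ~a   — simplify

c | ~a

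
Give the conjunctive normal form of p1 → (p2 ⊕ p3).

p1 → (p2 ⊕ p3)
≡ ¬p1 ∨ (p2 ⊕ p3)   — eliminate →
≡ ¬p1 ∨ ((p2 ∨ p3) ∧ ¬(p2 ∧ p3))   — expand ⊕
≡ ¬p1 ∨ ((p2 ∨ p3) ∧ (¬p2 ∨ ¬p3))   — De Morgan
≡ (¬p1 ∨ p2 ∨ p3) ∧ (¬p1 ∨ ¬p2 ∨ ¬p3)   — distribute ∨ over ∧

(¬p1 ∨ p2 ∨ p3) ∧ (¬p1 ∨ ¬p2 ∨ ¬p3)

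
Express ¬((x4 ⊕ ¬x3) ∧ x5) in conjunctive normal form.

(¬x4 ∨ ¬x3 ∨ ¬x5) ∧ (x3 ∨ x4 ∨ ¬x5)

¬((x4 ⊕ ¬x3) ∧ x5)
= ¬((x4 ∨ ¬x3) ∧ ¬(x4 ∧ ¬x3) ∧ x5)   — expand ⊕
= ¬(x4 ∨ ¬x3) ∨ ¬¬(x4 ∧ ¬x3) ∨ ¬x5   — De Morgan
= (¬x4 ∧ ¬¬x3) ∨ ¬¬(x4 ∧ ¬x3) ∨ ¬x5   — De Morgan
= (¬x4 ∧ x3) ∨ ¬¬(x4 ∧ ¬x3) ∨ ¬x5   — double negation
= (¬x4 ∧ x3) ∨ (x4 ∧ ¬x3) ∨ ¬x5   — double negation
= (¬x4 ∨ x4 ∨ ¬x5) ∧ (¬x4 ∨ ¬x3 ∨ ¬x5) ∧ (x3 ∨ x4 ∨ ¬x5) ∧ (x3 ∨ ¬x3 ∨ ¬x5)   — distribute ∨ over ∧
= (¬x4 ∨ ¬x3 ∨ ¬x5) ∧ (x3 ∨ x4 ∨ ¬x5)   — simplify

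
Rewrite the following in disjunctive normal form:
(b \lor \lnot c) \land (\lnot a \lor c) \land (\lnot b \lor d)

(b \lor \lnot c) \land (\lnot a \lor c) \land (\lnot b \lor d)
≡ (b \land \lnot a \land \lnot b) \lor (b \land \lnot a \land d) \lor (b \land c \land \lnot b) \lor (b \land c \land d) \lor (\lnot c \land \lnot a \land \lnot b) \lor (\lnot c \land \lnot a \land d) \lor (\lnot c \land c \land \lnot b) \lor (\lnot c \land c \land d)   (distribute \land over \lor)
≡ (b \land \lnot a \land d) \lor (b \land c \land d) \lor (\lnot c \land \lnot a \land \lnot b) \lor (\lnot c \land \lnot a \land d)   (simplify)

(b \land \lnot a \land d) \lor (b \land c \land d) \lor (\lnot c \land \lnot a \land \lnot b) \lor (\lnot c \land \lnot a \land d)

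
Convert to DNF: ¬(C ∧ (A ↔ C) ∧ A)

¬(C ∧ (A ↔ C) ∧ A)
≡ ¬(C ∧ (A → C) ∧ (C → A) ∧ A)   (eliminate ↔)
≡ ¬(C ∧ (¬A ∨ C) ∧ (C → A) ∧ A)   (eliminate →)
≡ ¬(C ∧ (¬A ∨ C) ∧ (¬C ∨ A) ∧ A)   (eliminate →)
≡ ¬C ∨ ¬(¬A ∨ C) ∨ ¬(¬C ∨ A) ∨ ¬A   (De Morgan)
≡ ¬C ∨ (¬¬A ∧ ¬C) ∨ ¬(¬C ∨ A) ∨ ¬A   (De Morgan)
≡ ¬C ∨ (A ∧ ¬C) ∨ ¬(¬C ∨ A) ∨ ¬A   (double negation)
≡ ¬C ∨ (A ∧ ¬C) ∨ (¬¬C ∧ ¬A) ∨ ¬A   (De Morgan)
≡ ¬C ∨ (A ∧ ¬C) ∨ (C ∧ ¬A) ∨ ¬A   (double negation)
≡ ¬C ∨ ¬A   (simplify)

¬C ∨ ¬A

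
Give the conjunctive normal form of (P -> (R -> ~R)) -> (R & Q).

(P | Q) & R

(P -> (R -> ~R)) -> (R & Q)
= ~(P -> (R -> ~R)) | (R & Q)   (eliminate ->)
= ~(~P | (R -> ~R)) | (R & Q)   (eliminate ->)
= ~(~P | ~R | ~R) | (R & Q)   (eliminate ->)
= (~~P & ~~R & ~~R) | (R & Q)   (De Morgan)
= (P & ~~R & ~~R) | (R & Q)   (double negation)
= (P & R & ~~R) | (R & Q)   (double negation)
= (P & R & R) | (R & Q)   (double negation)
= (P | R) & (P | Q) & (R | R) & (R | Q) & (R | R) & (R | Q)   (distribute | over &)
= (P | Q) & R   (simplify)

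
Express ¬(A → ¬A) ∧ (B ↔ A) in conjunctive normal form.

A ∧ (¬A ∨ B)

¬(A → ¬A) ∧ (B ↔ A)
= ¬(¬A ∨ ¬A) ∧ (B ↔ A)   (eliminate →)
= ¬(¬A ∨ ¬A) ∧ (B → A) ∧ (A → B)   (eliminate ↔)
= ¬(¬A ∨ ¬A) ∧ (¬B ∨ A) ∧ (A → B)   (eliminate →)
= ¬(¬A ∨ ¬A) ∧ (¬B ∨ A) ∧ (¬A ∨ B)   (eliminate →)
= ¬¬A ∧ ¬¬A ∧ (¬B ∨ A) ∧ (¬A ∨ B)   (De Morgan)
= A ∧ ¬¬A ∧ (¬B ∨ A) ∧ (¬A ∨ B)   (double negation)
= A ∧ A ∧ (¬B ∨ A) ∧ (¬A ∨ B)   (double negation)
= A ∧ (¬A ∨ B)   (simplify)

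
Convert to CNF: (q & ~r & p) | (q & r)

(q & ~r & p) | (q & r)
= (q | q) & (q | r) & (~r | q) & (~r | r) & (p | q) & (p | r)   [distribute | over &]
= q & (p | r)   [simplify]

q & (p | r)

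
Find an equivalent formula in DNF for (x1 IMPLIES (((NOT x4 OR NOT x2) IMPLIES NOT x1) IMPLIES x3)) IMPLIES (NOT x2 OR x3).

(x1 AND x4 AND x2 AND NOT x3) OR NOT x2 OR x3

(x1 IMPLIES (((NOT x4 OR NOT x2) IMPLIES NOT x1) IMPLIES x3)) IMPLIES (NOT x2 OR x3)
≡ NOT (x1 IMPLIES (((NOT x4 OR NOT x2) IMPLIES NOT x1) IMPLIES x3)) OR NOT x2 OR x3   [eliminate IMPLIES]
≡ NOT (NOT x1 OR (((NOT x4 OR NOT x2) IMPLIES NOT x1) IMPLIES x3)) OR NOT x2 OR x3   [eliminate IMPLIES]
≡ NOT (NOT x1 OR NOT ((NOT x4 OR NOT x2) IMPLIES NOT x1) OR x3) OR NOT x2 OR x3   [eliminate IMPLIES]
≡ NOT (NOT x1 OR NOT (NOT (NOT x4 OR NOT x2) OR NOT x1) OR x3) OR NOT x2 OR x3   [eliminate IMPLIES]
≡ (NOT NOT x1 AND NOT NOT (NOT (NOT x4 OR NOT x2) OR NOT x1) AND NOT x3) OR NOT x2 OR x3   [De Morgan]
≡ (x1 AND NOT NOT (NOT (NOT x4 OR NOT x2) OR NOT x1) AND NOT x3) OR NOT x2 OR x3   [double negation]
≡ (x1 AND (NOT (NOT x4 OR NOT x2) OR NOT x1) AND NOT x3) OR NOT x2 OR x3   [double negation]
≡ (x1 AND ((NOT NOT x4 AND NOT NOT x2) OR NOT x1) AND NOT x3) OR NOT x2 OR x3   [De Morgan]
≡ (x1 AND ((x4 AND NOT NOT x2) OR NOT x1) AND NOT x3) OR NOT x2 OR x3   [double negation]
≡ (x1 AND ((x4 AND x2) OR NOT x1) AND NOT x3) OR NOT x2 OR x3   [double negation]
≡ (x1 AND x4 AND x2 AND NOT x3) OR (x1 AND NOT x1 AND NOT x3) OR NOT x2 OR x3   [distribute AND over OR]
≡ (x1 AND x4 AND x2 AND NOT x3) OR NOT x2 OR x3   [simplify]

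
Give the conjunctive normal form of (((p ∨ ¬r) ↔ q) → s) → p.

(r ∨ q ∨ p) ∧ (¬q ∨ p ∨ ¬r) ∧ (¬s ∨ p)

(((p ∨ ¬r) ↔ q) → s) → p
⇔ ¬(((p ∨ ¬r) ↔ q) → s) ∨ p   — eliminate →
⇔ ¬(¬((p ∨ ¬r) ↔ q) ∨ s) ∨ p   — eliminate →
⇔ ¬(¬(((p ∨ ¬r) → q) ∧ (q → (p ∨ ¬r))) ∨ s) ∨ p   — eliminate ↔
⇔ ¬(¬((¬(p ∨ ¬r) ∨ q) ∧ (q → (p ∨ ¬r))) ∨ s) ∨ p   — eliminate →
⇔ ¬(¬((¬(p ∨ ¬r) ∨ q) ∧ (¬q ∨ p ∨ ¬r)) ∨ s) ∨ p   — eliminate →
⇔ (¬¬((¬(p ∨ ¬r) ∨ q) ∧ (¬q ∨ p ∨ ¬r)) ∧ ¬s) ∨ p   — De Morgan
⇔ ((¬(p ∨ ¬r) ∨ q) ∧ (¬q ∨ p ∨ ¬r) ∧ ¬s) ∨ p   — double negation
⇔ (((¬p ∧ ¬¬r) ∨ q) ∧ (¬q ∨ p ∨ ¬r) ∧ ¬s) ∨ p   — De Morgan
⇔ (((¬p ∧ r) ∨ q) ∧ (¬q ∨ p ∨ ¬r) ∧ ¬s) ∨ p   — double negation
⇔ (¬p ∨ q ∨ p) ∧ (r ∨ q ∨ p) ∧ (¬q ∨ p ∨ ¬r ∨ p) ∧ (¬s ∨ p)   — distribute ∨ over ∧
⇔ (r ∨ q ∨ p) ∧ (¬q ∨ p ∨ ¬r) ∧ (¬s ∨ p)   — simplify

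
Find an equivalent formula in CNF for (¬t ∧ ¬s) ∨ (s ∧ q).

(¬t ∨ s) ∧ (¬t ∨ q) ∧ (¬s ∨ q)

(¬t ∧ ¬s) ∨ (s ∧ q)
≡ (¬t ∨ s) ∧ (¬t ∨ q) ∧ (¬s ∨ s) ∧ (¬s ∨ q)
≡ (¬t ∨ s) ∧ (¬t ∨ q) ∧ (¬s ∨ q)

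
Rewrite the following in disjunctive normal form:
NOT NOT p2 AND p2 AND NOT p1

p2 AND NOT p1

NOT NOT p2 AND p2 AND NOT p1
≡ p2 AND p2 AND NOT p1   — double negation
≡ p2 AND NOT p1   — simplify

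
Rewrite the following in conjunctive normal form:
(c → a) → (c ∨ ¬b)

c ∨ ¬b

(c → a) → (c ∨ ¬b)
⇔ ¬(c → a) ∨ c ∨ ¬b   — eliminate →
⇔ ¬(¬c ∨ a) ∨ c ∨ ¬b   — eliminate →
⇔ (¬¬c ∧ ¬a) ∨ c ∨ ¬b   — De Morgan
⇔ (c ∧ ¬a) ∨ c ∨ ¬b   — double negation
⇔ (c ∨ c ∨ ¬b) ∧ (¬a ∨ c ∨ ¬b)   — distribute ∨ over ∧
⇔ c ∨ ¬b   — simplify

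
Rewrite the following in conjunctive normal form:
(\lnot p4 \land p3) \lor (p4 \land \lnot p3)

(\lnot p4 \lor \lnot p3) \land (p3 \lor p4)

(\lnot p4 \land p3) \lor (p4 \land \lnot p3)
≡ (\lnot p4 \lor p4) \land (\lnot p4 \lor \lnot p3) \land (p3 \lor p4) \land (p3 \lor \lnot p3)   [distribute \lor over \land]
≡ (\lnot p4 \lor \lnot p3) \land (p3 \lor p4)   [simplify]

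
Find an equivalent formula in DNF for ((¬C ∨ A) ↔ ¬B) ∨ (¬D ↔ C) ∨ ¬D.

(C ∧ ¬A ∧ B) ∨ (¬B ∧ ¬C) ∨ (¬B ∧ A) ∨ (D ∧ ¬C) ∨ ¬D

((¬C ∨ A) ↔ ¬B) ∨ (¬D ↔ C) ∨ ¬D
⇔ (((¬C ∨ A) → ¬B) ∧ (¬B → (¬C ∨ A))) ∨ (¬D ↔ C) ∨ ¬D   (eliminate ↔)
⇔ ((¬(¬C ∨ A) ∨ ¬B) ∧ (¬B → (¬C ∨ A))) ∨ (¬D ↔ C) ∨ ¬D   (eliminate →)
⇔ ((¬(¬C ∨ A) ∨ ¬B) ∧ (¬¬B ∨ ¬C ∨ A)) ∨ (¬D ↔ C) ∨ ¬D   (eliminate →)
⇔ ((¬(¬C ∨ A) ∨ ¬B) ∧ (¬¬B ∨ ¬C ∨ A)) ∨ ((¬D → C) ∧ (C → ¬D)) ∨ ¬D   (eliminate ↔)
⇔ ((¬(¬C ∨ A) ∨ ¬B) ∧ (¬¬B ∨ ¬C ∨ A)) ∨ ((¬¬D ∨ C) ∧ (C → ¬D)) ∨ ¬D   (eliminate →)
⇔ ((¬(¬C ∨ A) ∨ ¬B) ∧ (¬¬B ∨ ¬C ∨ A)) ∨ ((¬¬D ∨ C) ∧ (¬C ∨ ¬D)) ∨ ¬D   (eliminate →)
⇔ (((¬¬C ∧ ¬A) ∨ ¬B) ∧ (¬¬B ∨ ¬C ∨ A)) ∨ ((¬¬D ∨ C) ∧ (¬C ∨ ¬D)) ∨ ¬D   (De Morgan)
⇔ (((C ∧ ¬A) ∨ ¬B) ∧ (¬¬B ∨ ¬C ∨ A)) ∨ ((¬¬D ∨ C) ∧ (¬C ∨ ¬D)) ∨ ¬D   (double negation)
⇔ (((C ∧ ¬A) ∨ ¬B) ∧ (B ∨ ¬C ∨ A)) ∨ ((¬¬D ∨ C) ∧ (¬C ∨ ¬D)) ∨ ¬D   (double negation)
⇔ (((C ∧ ¬A) ∨ ¬B) ∧ (B ∨ ¬C ∨ A)) ∨ ((D ∨ C) ∧ (¬C ∨ ¬D)) ∨ ¬D   (double negation)
⇔ (C ∧ ¬A ∧ B) ∨ (C ∧ ¬A ∧ ¬C) ∨ (C ∧ ¬A ∧ A) ∨ (¬B ∧ B) ∨ (¬B ∧ ¬C) ∨ (¬B ∧ A) ∨ (D ∧ ¬C) ∨ (D ∧ ¬D) ∨ (C ∧ ¬C) ∨ (C ∧ ¬D) ∨ ¬D   (distribute ∧ over ∨)
⇔ (C ∧ ¬A ∧ B) ∨ (¬B ∧ ¬C) ∨ (¬B ∧ A) ∨ (D ∧ ¬C) ∨ ¬D   (simplify)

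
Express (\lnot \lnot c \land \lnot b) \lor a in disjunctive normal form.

(\lnot \lnot c \land \lnot b) \lor a
= (c \land \lnot b) \lor a   [double negation]

(c \land \lnot b) \lor a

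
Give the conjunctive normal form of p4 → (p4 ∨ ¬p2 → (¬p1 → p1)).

¬p4 ∨ p1

p4 → (p4 ∨ ¬p2 → (¬p1 → p1))
⇔ ¬p4 ∨ (p4 ∨ ¬p2 → (¬p1 → p1))   [eliminate →]
⇔ ¬p4 ∨ ¬(p4 ∨ ¬p2) ∨ (¬p1 → p1)   [eliminate →]
⇔ ¬p4 ∨ ¬(p4 ∨ ¬p2) ∨ ¬¬p1 ∨ p1   [eliminate →]
⇔ ¬p4 ∨ ¬p4 ∧ ¬¬p2 ∨ ¬¬p1 ∨ p1   [De Morgan]
⇔ ¬p4 ∨ ¬p4 ∧ p2 ∨ ¬¬p1 ∨ p1   [double negation]
⇔ ¬p4 ∨ ¬p4 ∧ p2 ∨ p1 ∨ p1   [double negation]
⇔ (¬p4 ∨ ¬p4 ∨ p1 ∨ p1) ∧ (¬p4 ∨ p2 ∨ p1 ∨ p1)   [distribute ∨ over ∧]
⇔ ¬p4 ∨ p1   [simplify]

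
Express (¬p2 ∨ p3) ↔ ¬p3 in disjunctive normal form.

(¬p2 ∨ p3) ↔ ¬p3
≡ ((¬p2 ∨ p3) → ¬p3) ∧ (¬p3 → (¬p2 ∨ p3))   — eliminate ↔
≡ (¬(¬p2 ∨ p3) ∨ ¬p3) ∧ (¬p3 → (¬p2 ∨ p3))   — eliminate →
≡ (¬(¬p2 ∨ p3) ∨ ¬p3) ∧ (¬¬p3 ∨ ¬p2 ∨ p3)   — eliminate →
≡ ((¬¬p2 ∧ ¬p3) ∨ ¬p3) ∧ (¬¬p3 ∨ ¬p2 ∨ p3)   — De Morgan
≡ ((p2 ∧ ¬p3) ∨ ¬p3) ∧ (¬¬p3 ∨ ¬p2 ∨ p3)   — double negation
≡ ((p2 ∧ ¬p3) ∨ ¬p3) ∧ (p3 ∨ ¬p2 ∨ p3)   — double negation
≡ (p2 ∧ ¬p3 ∧ p3) ∨ (p2 ∧ ¬p3 ∧ ¬p2) ∨ (p2 ∧ ¬p3 ∧ p3) ∨ (¬p3 ∧ p3) ∨ (¬p3 ∧ ¬p2) ∨ (¬p3 ∧ p3)   — distribute ∧ over ∨
≡ ¬p3 ∧ ¬p2   — simplify

¬p3 ∧ ¬p2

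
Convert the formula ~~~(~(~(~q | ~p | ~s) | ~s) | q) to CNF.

~~~(~(~(~q | ~p | ~s) | ~s) | q)
≡ ~(~(~(~q | ~p | ~s) | ~s) | q)   [double negation]
≡ ~~(~(~q | ~p | ~s) | ~s) & ~q   [De Morgan]
≡ (~(~q | ~p | ~s) | ~s) & ~q   [double negation]
≡ ((~~q & ~~p & ~~s) | ~s) & ~q   [De Morgan]
≡ ((q & ~~p & ~~s) | ~s) & ~q   [double negation]
≡ ((q & p & ~~s) | ~s) & ~q   [double negation]
≡ ((q & p & s) | ~s) & ~q   [double negation]
≡ (q | ~s) & (p | ~s) & (s | ~s) & ~q   [distribute | over &]
≡ (q | ~s) & (p | ~s) & ~q   [simplify]

(q | ~s) & (p | ~s) & ~q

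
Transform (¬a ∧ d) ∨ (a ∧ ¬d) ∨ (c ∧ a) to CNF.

(¬a ∨ ¬d ∨ c) ∧ (d ∨ a)

(¬a ∧ d) ∨ (a ∧ ¬d) ∨ (c ∧ a)
⇔ (¬a ∨ a ∨ c) ∧ (¬a ∨ a ∨ a) ∧ (¬a ∨ ¬d ∨ c) ∧ (¬a ∨ ¬d ∨ a) ∧ (d ∨ a ∨ c) ∧ (d ∨ a ∨ a) ∧ (d ∨ ¬d ∨ c) ∧ (d ∨ ¬d ∨ a)   [distribute ∨ over ∧]
⇔ (¬a ∨ ¬d ∨ c) ∧ (d ∨ a)   [simplify]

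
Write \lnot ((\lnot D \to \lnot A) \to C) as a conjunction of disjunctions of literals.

(D \lor \lnot A) \land \lnot C

\lnot ((\lnot D \to \lnot A) \to C)
⇔ \lnot (\lnot (\lnot D \to \lnot A) \lor C)   [eliminate \to]
⇔ \lnot (\lnot (\lnot \lnot D \lor \lnot A) \lor C)   [eliminate \to]
⇔ \lnot \lnot (\lnot \lnot D \lor \lnot A) \land \lnot C   [De Morgan]
⇔ (\lnot \lnot D \lor \lnot A) \land \lnot C   [double negation]
⇔ (D \lor \lnot A) \land \lnot C   [double negation]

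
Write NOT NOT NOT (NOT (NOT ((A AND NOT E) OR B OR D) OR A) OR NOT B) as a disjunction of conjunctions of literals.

A AND B

NOT NOT NOT (NOT (NOT ((A AND NOT E) OR B OR D) OR A) OR NOT B)
≡ NOT (NOT (NOT ((A AND NOT E) OR B OR D) OR A) OR NOT B)   (double negation)
≡ NOT NOT (NOT ((A AND NOT E) OR B OR D) OR A) AND NOT NOT B   (De Morgan)
≡ (NOT ((A AND NOT E) OR B OR D) OR A) AND NOT NOT B   (double negation)
≡ ((NOT (A AND NOT E) AND NOT B AND NOT D) OR A) AND NOT NOT B   (De Morgan)
≡ (((NOT A OR NOT NOT E) AND NOT B AND NOT D) OR A) AND NOT NOT B   (De Morgan)
≡ (((NOT A OR E) AND NOT B AND NOT D) OR A) AND NOT NOT B   (double negation)
≡ (((NOT A OR E) AND NOT B AND NOT D) OR A) AND B   (double negation)
≡ (NOT A AND NOT B AND NOT D AND B) OR (E AND NOT B AND NOT D AND B) OR (A AND B)   (distribute AND over OR)
≡ A AND B   (simplify)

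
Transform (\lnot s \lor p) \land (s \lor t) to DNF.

(\lnot s \lor p) \land (s \lor t)
= (\lnot s \land s) \lor (\lnot s \land t) \lor (p \land s) \lor (p \land t)   (distribute \land over \lor)
= (\lnot s \land t) \lor (p \land s) \lor (p \land t)   (simplify)

(\lnot s \land t) \lor (p \land s) \lor (p \land t)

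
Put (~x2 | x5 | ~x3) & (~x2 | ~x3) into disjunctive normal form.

(~x2 | x5 | ~x3) & (~x2 | ~x3)
≡ (~x2 & ~x2) | (~x2 & ~x3) | (x5 & ~x2) | (x5 & ~x3) | (~x3 & ~x2) | (~x3 & ~x3)
≡ ~x2 | ~x3

~x2 | ~x3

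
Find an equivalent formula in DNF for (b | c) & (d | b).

b | (c & d)

(b | c) & (d | b)
≡ (b & d) | (b & b) | (c & d) | (c & b)   — distribute & over |
≡ b | (c & d)   — simplify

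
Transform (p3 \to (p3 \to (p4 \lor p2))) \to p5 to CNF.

(p3 \to (p3 \to (p4 \lor p2))) \to p5
⇔ \lnot (p3 \to (p3 \to (p4 \lor p2))) \lor p5   — eliminate \to
⇔ \lnot (\lnot p3 \lor (p3 \to (p4 \lor p2))) \lor p5   — eliminate \to
⇔ \lnot (\lnot p3 \lor \lnot p3 \lor p4 \lor p2) \lor p5   — eliminate \to
⇔ (\lnot \lnot p3 \land \lnot \lnot p3 \land \lnot p4 \land \lnot p2) \lor p5   — De Morgan
⇔ (p3 \land \lnot \lnot p3 \land \lnot p4 \land \lnot p2) \lor p5   — double negation
⇔ (p3 \land p3 \land \lnot p4 \land \lnot p2) \lor p5   — double negation
⇔ (p3 \lor p5) \land (p3 \lor p5) \land (\lnot p4 \lor p5) \land (\lnot p2 \lor p5)   — distribute \lor over \land
⇔ (p3 \lor p5) \land (\lnot p4 \lor p5) \land (\lnot p2 \lor p5)   — simplify

(p3 \lor p5) \land (\lnot p4 \lor p5) \land (\lnot p2 \lor p5)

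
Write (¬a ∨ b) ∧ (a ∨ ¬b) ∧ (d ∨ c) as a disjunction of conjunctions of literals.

(¬a ∨ b) ∧ (a ∨ ¬b) ∧ (d ∨ c)
⇔ (¬a ∧ a ∧ d) ∨ (¬a ∧ a ∧ c) ∨ (¬a ∧ ¬b ∧ d) ∨ (¬a ∧ ¬b ∧ c) ∨ (b ∧ a ∧ d) ∨ (b ∧ a ∧ c) ∨ (b ∧ ¬b ∧ d) ∨ (b ∧ ¬b ∧ c)
⇔ (¬a ∧ ¬b ∧ d) ∨ (¬a ∧ ¬b ∧ c) ∨ (b ∧ a ∧ d) ∨ (b ∧ a ∧ c)

(¬a ∧ ¬b ∧ d) ∨ (¬a ∧ ¬b ∧ c) ∨ (b ∧ a ∧ d) ∨ (b ∧ a ∧ c)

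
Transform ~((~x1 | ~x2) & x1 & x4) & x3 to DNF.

~((~x1 | ~x2) & x1 & x4) & x3
⇔ (~(~x1 | ~x2) | ~x1 | ~x4) & x3   (De Morgan)
⇔ ((~~x1 & ~~x2) | ~x1 | ~x4) & x3   (De Morgan)
⇔ ((x1 & ~~x2) | ~x1 | ~x4) & x3   (double negation)
⇔ ((x1 & x2) | ~x1 | ~x4) & x3   (double negation)
⇔ (x1 & x2 & x3) | (~x1 & x3) | (~x4 & x3)   (distribute & over |)

(x1 & x2 & x3) | (~x1 & x3) | (~x4 & x3)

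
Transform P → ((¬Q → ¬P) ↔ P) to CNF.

¬P ∨ Q

P → ((¬Q → ¬P) ↔ P)
≡ ¬P ∨ ((¬Q → ¬P) ↔ P)   [eliminate →]
≡ ¬P ∨ (((¬Q → ¬P) → P) ∧ (P → (¬Q → ¬P)))   [eliminate ↔]
≡ ¬P ∨ ((¬(¬Q → ¬P) ∨ P) ∧ (P → (¬Q → ¬P)))   [eliminate →]
≡ ¬P ∨ ((¬(¬¬Q ∨ ¬P) ∨ P) ∧ (P → (¬Q → ¬P)))   [eliminate →]
≡ ¬P ∨ ((¬(¬¬Q ∨ ¬P) ∨ P) ∧ (¬P ∨ (¬Q → ¬P)))   [eliminate →]
≡ ¬P ∨ ((¬(¬¬Q ∨ ¬P) ∨ P) ∧ (¬P ∨ ¬¬Q ∨ ¬P))   [eliminate →]
≡ ¬P ∨ (((¬¬¬Q ∧ ¬¬P) ∨ P) ∧ (¬P ∨ ¬¬Q ∨ ¬P))   [De Morgan]
≡ ¬P ∨ (((¬Q ∧ ¬¬P) ∨ P) ∧ (¬P ∨ ¬¬Q ∨ ¬P))   [double negation]
≡ ¬P ∨ (((¬Q ∧ P) ∨ P) ∧ (¬P ∨ ¬¬Q ∨ ¬P))   [double negation]
≡ ¬P ∨ (((¬Q ∧ P) ∨ P) ∧ (¬P ∨ Q ∨ ¬P))   [double negation]
≡ (¬P ∨ ¬Q ∨ P) ∧ (¬P ∨ P ∨ P) ∧ (¬P ∨ ¬P ∨ Q ∨ ¬P)   [distribute ∨ over ∧]
≡ ¬P ∨ Q   [simplify]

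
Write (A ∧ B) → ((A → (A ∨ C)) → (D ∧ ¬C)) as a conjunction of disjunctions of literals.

(A ∧ B) → ((A → (A ∨ C)) → (D ∧ ¬C))
⇔ ¬(A ∧ B) ∨ ((A → (A ∨ C)) → (D ∧ ¬C))   (eliminate →)
⇔ ¬(A ∧ B) ∨ ¬(A → (A ∨ C)) ∨ (D ∧ ¬C)   (eliminate →)
⇔ ¬(A ∧ B) ∨ ¬(¬A ∨ A ∨ C) ∨ (D ∧ ¬C)   (eliminate →)
⇔ ¬A ∨ ¬B ∨ ¬(¬A ∨ A ∨ C) ∨ (D ∧ ¬C)   (De Morgan)
⇔ ¬A ∨ ¬B ∨ (¬¬A ∧ ¬A ∧ ¬C) ∨ (D ∧ ¬C)   (De Morgan)
⇔ ¬A ∨ ¬B ∨ (A ∧ ¬A ∧ ¬C) ∨ (D ∧ ¬C)   (double negation)
⇔ (¬A ∨ ¬B ∨ A ∨ D) ∧ (¬A ∨ ¬B ∨ A ∨ ¬C) ∧ (¬A ∨ ¬B ∨ ¬A ∨ D) ∧ (¬A ∨ ¬B ∨ ¬A ∨ ¬C) ∧ (¬A ∨ ¬B ∨ ¬C ∨ D) ∧ (¬A ∨ ¬B ∨ ¬C ∨ ¬C)   (distribute ∨ over ∧)
⇔ (¬A ∨ ¬B ∨ D) ∧ (¬A ∨ ¬B ∨ ¬C)   (simplify)

(¬A ∨ ¬B ∨ D) ∧ (¬A ∨ ¬B ∨ ¬C)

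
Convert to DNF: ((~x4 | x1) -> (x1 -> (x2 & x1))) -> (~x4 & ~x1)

((~x4 | x1) -> (x1 -> (x2 & x1))) -> (~x4 & ~x1)
= ~((~x4 | x1) -> (x1 -> (x2 & x1))) | (~x4 & ~x1)   [eliminate ->]
= ~(~(~x4 | x1) | (x1 -> (x2 & x1))) | (~x4 & ~x1)   [eliminate ->]
= ~(~(~x4 | x1) | ~x1 | (x2 & x1)) | (~x4 & ~x1)   [eliminate ->]
= (~~(~x4 | x1) & ~~x1 & ~(x2 & x1)) | (~x4 & ~x1)   [De Morgan]
= ((~x4 | x1) & ~~x1 & ~(x2 & x1)) | (~x4 & ~x1)   [double negation]
= ((~x4 | x1) & x1 & ~(x2 & x1)) | (~x4 & ~x1)   [double negation]
= ((~x4 | x1) & x1 & (~x2 | ~x1)) | (~x4 & ~x1)   [De Morgan]
= (~x4 & x1 & ~x2) | (~x4 & x1 & ~x1) | (x1 & x1 & ~x2) | (x1 & x1 & ~x1) | (~x4 & ~x1)   [distribute & over |]
= (x1 & ~x2) | (~x4 & ~x1)   [simplify]

(x1 & ~x2) | (~x4 & ~x1)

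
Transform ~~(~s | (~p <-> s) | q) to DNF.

~s | (s & ~p) | q

~~(~s | (~p <-> s) | q)
= ~~(~s | ((~p -> s) & (s -> ~p)) | q)
= ~~(~s | ((~~p | s) & (s -> ~p)) | q)
= ~~(~s | ((~~p | s) & (~s | ~p)) | q)
= ~s | ((~~p | s) & (~s | ~p)) | q
= ~s | ((p | s) & (~s | ~p)) | q
= ~s | (p & ~s) | (p & ~p) | (s & ~s) | (s & ~p) | q
= ~s | (s & ~p) | q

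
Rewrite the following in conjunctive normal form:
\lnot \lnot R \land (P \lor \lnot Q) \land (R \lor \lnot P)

R \land (P \lor \lnot Q)

\lnot \lnot R \land (P \lor \lnot Q) \land (R \lor \lnot P)
= R \land (P \lor \lnot Q) \land (R \lor \lnot P)   [double negation]
= R \land (P \lor \lnot Q)   [simplify]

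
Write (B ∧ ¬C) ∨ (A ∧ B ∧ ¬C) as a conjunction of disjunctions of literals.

B ∧ ¬C

(B ∧ ¬C) ∨ (A ∧ B ∧ ¬C)
≡ (B ∨ A) ∧ (B ∨ B) ∧ (B ∨ ¬C) ∧ (¬C ∨ A) ∧ (¬C ∨ B) ∧ (¬C ∨ ¬C)
≡ B ∧ ¬C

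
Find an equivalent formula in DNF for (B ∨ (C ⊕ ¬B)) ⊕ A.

(B ∧ ¬A) ∨ (¬C ∧ ¬B ∧ ¬A) ∨ (¬B ∧ C ∧ A)

(B ∨ (C ⊕ ¬B)) ⊕ A
⇔ ((B ∨ (C ⊕ ¬B)) ∧ ¬A) ∨ (¬(B ∨ (C ⊕ ¬B)) ∧ A)   — expand ⊕
⇔ ((B ∨ (C ∧ ¬¬B) ∨ (¬C ∧ ¬B)) ∧ ¬A) ∨ (¬(B ∨ (C ⊕ ¬B)) ∧ A)   — expand ⊕
⇔ ((B ∨ (C ∧ ¬¬B) ∨ (¬C ∧ ¬B)) ∧ ¬A) ∨ (¬(B ∨ (C ∧ ¬¬B) ∨ (¬C ∧ ¬B)) ∧ A)   — expand ⊕
⇔ ((B ∨ (C ∧ B) ∨ (¬C ∧ ¬B)) ∧ ¬A) ∨ (¬(B ∨ (C ∧ ¬¬B) ∨ (¬C ∧ ¬B)) ∧ A)   — double negation
⇔ ((B ∨ (C ∧ B) ∨ (¬C ∧ ¬B)) ∧ ¬A) ∨ (¬B ∧ ¬(C ∧ ¬¬B) ∧ ¬(¬C ∧ ¬B) ∧ A)   — De Morgan
⇔ ((B ∨ (C ∧ B) ∨ (¬C ∧ ¬B)) ∧ ¬A) ∨ (¬B ∧ (¬C ∨ ¬¬¬B) ∧ ¬(¬C ∧ ¬B) ∧ A)   — De Morgan
⇔ ((B ∨ (C ∧ B) ∨ (¬C ∧ ¬B)) ∧ ¬A) ∨ (¬B ∧ (¬C ∨ ¬B) ∧ ¬(¬C ∧ ¬B) ∧ A)   — double negation
⇔ ((B ∨ (C ∧ B) ∨ (¬C ∧ ¬B)) ∧ ¬A) ∨ (¬B ∧ (¬C ∨ ¬B) ∧ (¬¬C ∨ ¬¬B) ∧ A)   — De Morgan
⇔ ((B ∨ (C ∧ B) ∨ (¬C ∧ ¬B)) ∧ ¬A) ∨ (¬B ∧ (¬C ∨ ¬B) ∧ (C ∨ ¬¬B) ∧ A)   — double negation
⇔ ((B ∨ (C ∧ B) ∨ (¬C ∧ ¬B)) ∧ ¬A) ∨ (¬B ∧ (¬C ∨ ¬B) ∧ (C ∨ B) ∧ A)   — double negation
⇔ (B ∧ ¬A) ∨ (C ∧ B ∧ ¬A) ∨ (¬C ∧ ¬B ∧ ¬A) ∨ (¬B ∧ ¬C ∧ C ∧ A) ∨ (¬B ∧ ¬C ∧ B ∧ A) ∨ (¬B ∧ ¬B ∧ C ∧ A) ∨ (¬B ∧ ¬B ∧ B ∧ A)   — distribute ∧ over ∨
⇔ (B ∧ ¬A) ∨ (¬C ∧ ¬B ∧ ¬A) ∨ (¬B ∧ C ∧ A)   — simplify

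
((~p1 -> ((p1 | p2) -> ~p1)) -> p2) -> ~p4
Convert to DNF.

(p1 & ~p2) | (~p1 & ~p2) | ~p4

((~p1 -> ((p1 | p2) -> ~p1)) -> p2) -> ~p4
= ~((~p1 -> ((p1 | p2) -> ~p1)) -> p2) | ~p4   [eliminate ->]
= ~(~(~p1 -> ((p1 | p2) -> ~p1)) | p2) | ~p4   [eliminate ->]
= ~(~(~~p1 | ((p1 | p2) -> ~p1)) | p2) | ~p4   [eliminate ->]
= ~(~(~~p1 | ~(p1 | p2) | ~p1) | p2) | ~p4   [eliminate ->]
= (~~(~~p1 | ~(p1 | p2) | ~p1) & ~p2) | ~p4   [De Morgan]
= ((~~p1 | ~(p1 | p2) | ~p1) & ~p2) | ~p4   [double negation]
= ((p1 | ~(p1 | p2) | ~p1) & ~p2) | ~p4   [double negation]
= ((p1 | (~p1 & ~p2) | ~p1) & ~p2) | ~p4   [De Morgan]
= (p1 & ~p2) | (~p1 & ~p2 & ~p2) | (~p1 & ~p2) | ~p4   [distribute & over |]
= (p1 & ~p2) | (~p1 & ~p2) | ~p4   [simplify]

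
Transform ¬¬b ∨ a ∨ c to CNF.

¬¬b ∨ a ∨ c
≡ b ∨ a ∨ c

b ∨ a ∨ c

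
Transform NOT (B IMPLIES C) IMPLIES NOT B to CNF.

NOT (B IMPLIES C) IMPLIES NOT B
≡ NOT NOT (B IMPLIES C) OR NOT B
≡ NOT NOT (NOT B OR C) OR NOT B
≡ NOT B OR C OR NOT B
≡ NOT B OR C

NOT B OR C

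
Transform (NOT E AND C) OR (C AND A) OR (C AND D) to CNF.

(NOT E AND C) OR (C AND A) OR (C AND D)
⇔ (NOT E OR C OR C) AND (NOT E OR C OR D) AND (NOT E OR A OR C) AND (NOT E OR A OR D) AND (C OR C OR C) AND (C OR C OR D) AND (C OR A OR C) AND (C OR A OR D)   [distribute OR over AND]
⇔ (NOT E OR A OR D) AND C   [simplify]

(NOT E OR A OR D) AND C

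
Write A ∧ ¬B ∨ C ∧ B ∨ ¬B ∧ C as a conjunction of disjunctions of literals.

(A ∨ C) ∧ (¬B ∨ C)

A ∧ ¬B ∨ C ∧ B ∨ ¬B ∧ C
≡ (A ∨ C ∨ ¬B) ∧ (A ∨ C ∨ C) ∧ (A ∨ B ∨ ¬B) ∧ (A ∨ B ∨ C) ∧ (¬B ∨ C ∨ ¬B) ∧ (¬B ∨ C ∨ C) ∧ (¬B ∨ B ∨ ¬B) ∧ (¬B ∨ B ∨ C)   [distribute ∨ over ∧]
≡ (A ∨ C) ∧ (¬B ∨ C)   [simplify]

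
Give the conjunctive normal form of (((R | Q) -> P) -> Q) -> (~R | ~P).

~Q | ~R | ~P

(((R | Q) -> P) -> Q) -> (~R | ~P)
= ~(((R | Q) -> P) -> Q) | ~R | ~P   — eliminate ->
= ~(~((R | Q) -> P) | Q) | ~R | ~P   — eliminate ->
= ~(~(~(R | Q) | P) | Q) | ~R | ~P   — eliminate ->
= (~~(~(R | Q) | P) & ~Q) | ~R | ~P   — De Morgan
= ((~(R | Q) | P) & ~Q) | ~R | ~P   — double negation
= (((~R & ~Q) | P) & ~Q) | ~R | ~P   — De Morgan
= (~R | P | ~R | ~P) & (~Q | P | ~R | ~P) & (~Q | ~R | ~P)   — distribute | over &
= ~Q | ~R | ~P   — simplify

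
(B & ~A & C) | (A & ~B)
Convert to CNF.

(B | A) & (~A | ~B) & (C | A) & (C | ~B)

(B & ~A & C) | (A & ~B)
≡ (B | A) & (B | ~B) & (~A | A) & (~A | ~B) & (C | A) & (C | ~B)   (distribute | over &)
≡ (B | A) & (~A | ~B) & (C | A) & (C | ~B)   (simplify)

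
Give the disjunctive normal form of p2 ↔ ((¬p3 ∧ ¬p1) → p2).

p2 ↔ ((¬p3 ∧ ¬p1) → p2)
⇔ (p2 → ((¬p3 ∧ ¬p1) → p2)) ∧ (((¬p3 ∧ ¬p1) → p2) → p2)   [eliminate ↔]
⇔ (¬p2 ∨ ((¬p3 ∧ ¬p1) → p2)) ∧ (((¬p3 ∧ ¬p1) → p2) → p2)   [eliminate →]
⇔ (¬p2 ∨ ¬(¬p3 ∧ ¬p1) ∨ p2) ∧ (((¬p3 ∧ ¬p1) → p2) → p2)   [eliminate →]
⇔ (¬p2 ∨ ¬(¬p3 ∧ ¬p1) ∨ p2) ∧ (¬((¬p3 ∧ ¬p1) → p2) ∨ p2)   [eliminate →]
⇔ (¬p2 ∨ ¬(¬p3 ∧ ¬p1) ∨ p2) ∧ (¬(¬(¬p3 ∧ ¬p1) ∨ p2) ∨ p2)   [eliminate →]
⇔ (¬p2 ∨ ¬¬p3 ∨ ¬¬p1 ∨ p2) ∧ (¬(¬(¬p3 ∧ ¬p1) ∨ p2) ∨ p2)   [De Morgan]
⇔ (¬p2 ∨ p3 ∨ ¬¬p1 ∨ p2) ∧ (¬(¬(¬p3 ∧ ¬p1) ∨ p2) ∨ p2)   [double negation]
⇔ (¬p2 ∨ p3 ∨ p1 ∨ p2) ∧ (¬(¬(¬p3 ∧ ¬p1) ∨ p2) ∨ p2)   [double negation]
⇔ (¬p2 ∨ p3 ∨ p1 ∨ p2) ∧ ((¬¬(¬p3 ∧ ¬p1) ∧ ¬p2) ∨ p2)   [De Morgan]
⇔ (¬p2 ∨ p3 ∨ p1 ∨ p2) ∧ ((¬p3 ∧ ¬p1 ∧ ¬p2) ∨ p2)   [double negation]
⇔ (¬p2 ∧ ¬p3 ∧ ¬p1 ∧ ¬p2) ∨ (¬p2 ∧ p2) ∨ (p3 ∧ ¬p3 ∧ ¬p1 ∧ ¬p2) ∨ (p3 ∧ p2) ∨ (p1 ∧ ¬p3 ∧ ¬p1 ∧ ¬p2) ∨ (p1 ∧ p2) ∨ (p2 ∧ ¬p3 ∧ ¬p1 ∧ ¬p2) ∨ (p2 ∧ p2)   [distribute ∧ over ∨]
⇔ (¬p2 ∧ ¬p3 ∧ ¬p1) ∨ p2   [simplify]

(¬p2 ∧ ¬p3 ∧ ¬p1) ∨ p2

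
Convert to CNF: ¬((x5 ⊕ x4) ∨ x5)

¬((x5 ⊕ x4) ∨ x5)
≡ ¬(((x5 ∨ x4) ∧ ¬(x5 ∧ x4)) ∨ x5)   [expand ⊕]
≡ ¬((x5 ∨ x4) ∧ ¬(x5 ∧ x4)) ∧ ¬x5   [De Morgan]
≡ (¬(x5 ∨ x4) ∨ ¬¬(x5 ∧ x4)) ∧ ¬x5   [De Morgan]
≡ ((¬x5 ∧ ¬x4) ∨ ¬¬(x5 ∧ x4)) ∧ ¬x5   [De Morgan]
≡ ((¬x5 ∧ ¬x4) ∨ (x5 ∧ x4)) ∧ ¬x5   [double negation]
≡ (¬x5 ∨ x5) ∧ (¬x5 ∨ x4) ∧ (¬x4 ∨ x5) ∧ (¬x4 ∨ x4) ∧ ¬x5   [distribute ∨ over ∧]
≡ (¬x4 ∨ x5) ∧ ¬x5   [simplify]

(¬x4 ∨ x5) ∧ ¬x5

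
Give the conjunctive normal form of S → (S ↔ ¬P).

¬S ∨ ¬P

S → (S ↔ ¬P)
≡ ¬S ∨ (S ↔ ¬P)   [eliminate →]
≡ ¬S ∨ ((S → ¬P) ∧ (¬P → S))   [eliminate ↔]
≡ ¬S ∨ ((¬S ∨ ¬P) ∧ (¬P → S))   [eliminate →]
≡ ¬S ∨ ((¬S ∨ ¬P) ∧ (¬¬P ∨ S))   [eliminate →]
≡ ¬S ∨ ((¬S ∨ ¬P) ∧ (P ∨ S))   [double negation]
≡ (¬S ∨ ¬S ∨ ¬P) ∧ (¬S ∨ P ∨ S)   [distribute ∨ over ∧]
≡ ¬S ∨ ¬P   [simplify]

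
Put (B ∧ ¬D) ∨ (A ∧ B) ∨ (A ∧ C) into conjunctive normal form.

(B ∨ A) ∧ (B ∨ C) ∧ (¬D ∨ A)

(B ∧ ¬D) ∨ (A ∧ B) ∨ (A ∧ C)
⇔ (B ∨ A ∨ A) ∧ (B ∨ A ∨ C) ∧ (B ∨ B ∨ A) ∧ (B ∨ B ∨ C) ∧ (¬D ∨ A ∨ A) ∧ (¬D ∨ A ∨ C) ∧ (¬D ∨ B ∨ A) ∧ (¬D ∨ B ∨ C)   [distribute ∨ over ∧]
⇔ (B ∨ A) ∧ (B ∨ C) ∧ (¬D ∨ A)   [simplify]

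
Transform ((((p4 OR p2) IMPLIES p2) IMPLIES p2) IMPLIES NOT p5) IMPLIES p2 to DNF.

(p4 AND NOT p2 AND p5) OR p2

((((p4 OR p2) IMPLIES p2) IMPLIES p2) IMPLIES NOT p5) IMPLIES p2
≡ NOT ((((p4 OR p2) IMPLIES p2) IMPLIES p2) IMPLIES NOT p5) OR p2
≡ NOT (NOT (((p4 OR p2) IMPLIES p2) IMPLIES p2) OR NOT p5) OR p2
≡ NOT (NOT (NOT ((p4 OR p2) IMPLIES p2) OR p2) OR NOT p5) OR p2
≡ NOT (NOT (NOT (NOT (p4 OR p2) OR p2) OR p2) OR NOT p5) OR p2
≡ (NOT NOT (NOT (NOT (p4 OR p2) OR p2) OR p2) AND NOT NOT p5) OR p2
≡ ((NOT (NOT (p4 OR p2) OR p2) OR p2) AND NOT NOT p5) OR p2
≡ (((NOT NOT (p4 OR p2) AND NOT p2) OR p2) AND NOT NOT p5) OR p2
≡ ((((p4 OR p2) AND NOT p2) OR p2) AND NOT NOT p5) OR p2
≡ ((((p4 OR p2) AND NOT p2) OR p2) AND p5) OR p2
≡ (p4 AND NOT p2 AND p5) OR (p2 AND NOT p2 AND p5) OR (p2 AND p5) OR p2
≡ (p4 AND NOT p2 AND p5) OR p2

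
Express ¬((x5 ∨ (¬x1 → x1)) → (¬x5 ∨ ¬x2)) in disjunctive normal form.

¬((x5 ∨ (¬x1 → x1)) → (¬x5 ∨ ¬x2))
⇔ ¬(¬(x5 ∨ (¬x1 → x1)) ∨ ¬x5 ∨ ¬x2)
⇔ ¬(¬(x5 ∨ ¬¬x1 ∨ x1) ∨ ¬x5 ∨ ¬x2)
⇔ ¬¬(x5 ∨ ¬¬x1 ∨ x1) ∧ ¬¬x5 ∧ ¬¬x2
⇔ (x5 ∨ ¬¬x1 ∨ x1) ∧ ¬¬x5 ∧ ¬¬x2
⇔ (x5 ∨ x1 ∨ x1) ∧ ¬¬x5 ∧ ¬¬x2
⇔ (x5 ∨ x1 ∨ x1) ∧ x5 ∧ ¬¬x2
⇔ (x5 ∨ x1 ∨ x1) ∧ x5 ∧ x2
⇔ (x5 ∧ x5 ∧ x2) ∨ (x1 ∧ x5 ∧ x2) ∨ (x1 ∧ x5 ∧ x2)
⇔ x5 ∧ x2

x5 ∧ x2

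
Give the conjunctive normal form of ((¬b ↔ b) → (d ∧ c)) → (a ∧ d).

(b ∨ a) ∧ (b ∨ d) ∧ (¬b ∨ a) ∧ (¬b ∨ d) ∧ (¬d ∨ ¬c ∨ a)

((¬b ↔ b) → (d ∧ c)) → (a ∧ d)
≡ ¬((¬b ↔ b) → (d ∧ c)) ∨ (a ∧ d)   — eliminate →
≡ ¬(¬(¬b ↔ b) ∨ (d ∧ c)) ∨ (a ∧ d)   — eliminate →
≡ ¬(¬((¬b → b) ∧ (b → ¬b)) ∨ (d ∧ c)) ∨ (a ∧ d)   — eliminate ↔
≡ ¬(¬((¬¬b ∨ b) ∧ (b → ¬b)) ∨ (d ∧ c)) ∨ (a ∧ d)   — eliminate →
≡ ¬(¬((¬¬b ∨ b) ∧ (¬b ∨ ¬b)) ∨ (d ∧ c)) ∨ (a ∧ d)   — eliminate →
≡ (¬¬((¬¬b ∨ b) ∧ (¬b ∨ ¬b)) ∧ ¬(d ∧ c)) ∨ (a ∧ d)   — De Morgan
≡ ((¬¬b ∨ b) ∧ (¬b ∨ ¬b) ∧ ¬(d ∧ c)) ∨ (a ∧ d)   — double negation
≡ ((b ∨ b) ∧ (¬b ∨ ¬b) ∧ ¬(d ∧ c)) ∨ (a ∧ d)   — double negation
≡ ((b ∨ b) ∧ (¬b ∨ ¬b) ∧ (¬d ∨ ¬c)) ∨ (a ∧ d)   — De Morgan
≡ (b ∨ b ∨ a) ∧ (b ∨ b ∨ d) ∧ (¬b ∨ ¬b ∨ a) ∧ (¬b ∨ ¬b ∨ d) ∧ (¬d ∨ ¬c ∨ a) ∧ (¬d ∨ ¬c ∨ d)   — distribute ∨ over ∧
≡ (b ∨ a) ∧ (b ∨ d) ∧ (¬b ∨ a) ∧ (¬b ∨ d) ∧ (¬d ∨ ¬c ∨ a)   — simplify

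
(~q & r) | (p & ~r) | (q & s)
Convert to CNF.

(~q & r) | (p & ~r) | (q & s)
≡ (~q | p | q) & (~q | p | s) & (~q | ~r | q) & (~q | ~r | s) & (r | p | q) & (r | p | s) & (r | ~r | q) & (r | ~r | s)   [distribute | over &]
≡ (~q | p | s) & (~q | ~r | s) & (r | p | q) & (r | p | s)   [simplify]

(~q | p | s) & (~q | ~r | s) & (r | p | q) & (r | p | s)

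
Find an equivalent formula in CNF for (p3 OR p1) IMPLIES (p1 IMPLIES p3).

(p3 OR p1) IMPLIES (p1 IMPLIES p3)
≡ NOT (p3 OR p1) OR (p1 IMPLIES p3)   (eliminate IMPLIES)
≡ NOT (p3 OR p1) OR NOT p1 OR p3   (eliminate IMPLIES)
≡ (NOT p3 AND NOT p1) OR NOT p1 OR p3   (De Morgan)
≡ (NOT p3 OR NOT p1 OR p3) AND (NOT p1 OR NOT p1 OR p3)   (distribute OR over AND)
≡ NOT p1 OR p3   (simplify)

NOT p1 OR p3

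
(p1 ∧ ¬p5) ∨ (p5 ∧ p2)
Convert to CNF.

(p1 ∨ p5) ∧ (p1 ∨ p2) ∧ (¬p5 ∨ p2)

(p1 ∧ ¬p5) ∨ (p5 ∧ p2)
= (p1 ∨ p5) ∧ (p1 ∨ p2) ∧ (¬p5 ∨ p5) ∧ (¬p5 ∨ p2)   (distribute ∨ over ∧)
= (p1 ∨ p5) ∧ (p1 ∨ p2) ∧ (¬p5 ∨ p2)   (simplify)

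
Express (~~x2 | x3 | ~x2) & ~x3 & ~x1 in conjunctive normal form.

(~~x2 | x3 | ~x2) & ~x3 & ~x1
≡ (x2 | x3 | ~x2) & ~x3 & ~x1
≡ ~x3 & ~x1

~x3 & ~x1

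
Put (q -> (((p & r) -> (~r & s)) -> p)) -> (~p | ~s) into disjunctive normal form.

~p | ~s

(q -> (((p & r) -> (~r & s)) -> p)) -> (~p | ~s)
≡ ~(q -> (((p & r) -> (~r & s)) -> p)) | ~p | ~s   — eliminate ->
≡ ~(~q | (((p & r) -> (~r & s)) -> p)) | ~p | ~s   — eliminate ->
≡ ~(~q | ~((p & r) -> (~r & s)) | p) | ~p | ~s   — eliminate ->
≡ ~(~q | ~(~(p & r) | (~r & s)) | p) | ~p | ~s   — eliminate ->
≡ (~~q & ~~(~(p & r) | (~r & s)) & ~p) | ~p | ~s   — De Morgan
≡ (q & ~~(~(p & r) | (~r & s)) & ~p) | ~p | ~s   — double negation
≡ (q & (~(p & r) | (~r & s)) & ~p) | ~p | ~s   — double negation
≡ (q & (~p | ~r | (~r & s)) & ~p) | ~p | ~s   — De Morgan
≡ (q & ~p & ~p) | (q & ~r & ~p) | (q & ~r & s & ~p) | ~p | ~s   — distribute & over |
≡ ~p | ~s   — simplify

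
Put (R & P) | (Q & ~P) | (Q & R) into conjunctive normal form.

(R | Q) & (R | ~P) & (P | Q)

(R & P) | (Q & ~P) | (Q & R)
≡ (R | Q | Q) & (R | Q | R) & (R | ~P | Q) & (R | ~P | R) & (P | Q | Q) & (P | Q | R) & (P | ~P | Q) & (P | ~P | R)
≡ (R | Q) & (R | ~P) & (P | Q)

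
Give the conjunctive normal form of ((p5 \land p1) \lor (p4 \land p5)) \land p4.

((p5 \land p1) \lor (p4 \land p5)) \land p4
≡ (p5 \lor p4) \land (p5 \lor p5) \land (p1 \lor p4) \land (p1 \lor p5) \land p4
≡ p5 \land p4

p5 \land p4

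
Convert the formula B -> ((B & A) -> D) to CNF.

~B | ~A | D

B -> ((B & A) -> D)
≡ ~B | ((B & A) -> D)   [eliminate ->]
≡ ~B | ~(B & A) | D   [eliminate ->]
≡ ~B | ~B | ~A | D   [De Morgan]
≡ ~B | ~A | D   [simplify]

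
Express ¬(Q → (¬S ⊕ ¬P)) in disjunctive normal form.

(Q ∧ S ∧ P) ∨ (Q ∧ ¬P ∧ ¬S)

¬(Q → (¬S ⊕ ¬P))
≡ ¬(¬Q ∨ (¬S ⊕ ¬P))   (eliminate →)
≡ ¬(¬Q ∨ (¬S ∧ ¬¬P) ∨ (¬¬S ∧ ¬P))   (expand ⊕)
≡ ¬¬Q ∧ ¬(¬S ∧ ¬¬P) ∧ ¬(¬¬S ∧ ¬P)   (De Morgan)
≡ Q ∧ ¬(¬S ∧ ¬¬P) ∧ ¬(¬¬S ∧ ¬P)   (double negation)
≡ Q ∧ (¬¬S ∨ ¬¬¬P) ∧ ¬(¬¬S ∧ ¬P)   (De Morgan)
≡ Q ∧ (S ∨ ¬¬¬P) ∧ ¬(¬¬S ∧ ¬P)   (double negation)
≡ Q ∧ (S ∨ ¬P) ∧ ¬(¬¬S ∧ ¬P)   (double negation)
≡ Q ∧ (S ∨ ¬P) ∧ (¬¬¬S ∨ ¬¬P)   (De Morgan)
≡ Q ∧ (S ∨ ¬P) ∧ (¬S ∨ ¬¬P)   (double negation)
≡ Q ∧ (S ∨ ¬P) ∧ (¬S ∨ P)   (double negation)
≡ (Q ∧ S ∧ ¬S) ∨ (Q ∧ S ∧ P) ∨ (Q ∧ ¬P ∧ ¬S) ∨ (Q ∧ ¬P ∧ P)   (distribute ∧ over ∨)
≡ (Q ∧ S ∧ P) ∨ (Q ∧ ¬P ∧ ¬S)   (simplify)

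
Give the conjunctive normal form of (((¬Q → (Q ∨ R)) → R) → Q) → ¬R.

¬Q ∨ ¬R

(((¬Q → (Q ∨ R)) → R) → Q) → ¬R
⇔ ¬(((¬Q → (Q ∨ R)) → R) → Q) ∨ ¬R   — eliminate →
⇔ ¬(¬((¬Q → (Q ∨ R)) → R) ∨ Q) ∨ ¬R   — eliminate →
⇔ ¬(¬(¬(¬Q → (Q ∨ R)) ∨ R) ∨ Q) ∨ ¬R   — eliminate →
⇔ ¬(¬(¬(¬¬Q ∨ Q ∨ R) ∨ R) ∨ Q) ∨ ¬R   — eliminate →
⇔ (¬¬(¬(¬¬Q ∨ Q ∨ R) ∨ R) ∧ ¬Q) ∨ ¬R   — De Morgan
⇔ ((¬(¬¬Q ∨ Q ∨ R) ∨ R) ∧ ¬Q) ∨ ¬R   — double negation
⇔ (((¬¬¬Q ∧ ¬Q ∧ ¬R) ∨ R) ∧ ¬Q) ∨ ¬R   — De Morgan
⇔ (((¬Q ∧ ¬Q ∧ ¬R) ∨ R) ∧ ¬Q) ∨ ¬R   — double negation
⇔ (¬Q ∨ R ∨ ¬R) ∧ (¬Q ∨ R ∨ ¬R) ∧ (¬R ∨ R ∨ ¬R) ∧ (¬Q ∨ ¬R)   — distribute ∨ over ∧
⇔ ¬Q ∨ ¬R   — simplify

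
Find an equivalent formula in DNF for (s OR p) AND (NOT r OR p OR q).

(s AND NOT r) OR (s AND q) OR p

(s OR p) AND (NOT r OR p OR q)
≡ (s AND NOT r) OR (s AND p) OR (s AND q) OR (p AND NOT r) OR (p AND p) OR (p AND q)   [distribute AND over OR]
≡ (s AND NOT r) OR (s AND q) OR p   [simplify]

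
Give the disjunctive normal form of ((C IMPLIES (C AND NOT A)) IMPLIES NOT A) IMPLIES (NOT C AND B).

((C IMPLIES (C AND NOT A)) IMPLIES NOT A) IMPLIES (NOT C AND B)
= NOT ((C IMPLIES (C AND NOT A)) IMPLIES NOT A) OR (NOT C AND B)   (eliminate IMPLIES)
= NOT (NOT (C IMPLIES (C AND NOT A)) OR NOT A) OR (NOT C AND B)   (eliminate IMPLIES)
= NOT (NOT (NOT C OR (C AND NOT A)) OR NOT A) OR (NOT C AND B)   (eliminate IMPLIES)
= (NOT NOT (NOT C OR (C AND NOT A)) AND NOT NOT A) OR (NOT C AND B)   (De Morgan)
= ((NOT C OR (C AND NOT A)) AND NOT NOT A) OR (NOT C AND B)   (double negation)
= ((NOT C OR (C AND NOT A)) AND A) OR (NOT C AND B)   (double negation)
= (NOT C AND A) OR (C AND NOT A AND A) OR (NOT C AND B)   (distribute AND over OR)
= (NOT C AND A) OR (NOT C AND B)   (simplify)

(NOT C AND A) OR (NOT C AND B)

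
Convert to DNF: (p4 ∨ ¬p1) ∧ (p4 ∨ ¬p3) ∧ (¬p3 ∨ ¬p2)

(p4 ∧ ¬p3) ∨ (p4 ∧ ¬p2) ∨ (¬p1 ∧ ¬p3)

(p4 ∨ ¬p1) ∧ (p4 ∨ ¬p3) ∧ (¬p3 ∨ ¬p2)
= (p4 ∧ p4 ∧ ¬p3) ∨ (p4 ∧ p4 ∧ ¬p2) ∨ (p4 ∧ ¬p3 ∧ ¬p3) ∨ (p4 ∧ ¬p3 ∧ ¬p2) ∨ (¬p1 ∧ p4 ∧ ¬p3) ∨ (¬p1 ∧ p4 ∧ ¬p2) ∨ (¬p1 ∧ ¬p3 ∧ ¬p3) ∨ (¬p1 ∧ ¬p3 ∧ ¬p2)   (distribute ∧ over ∨)
= (p4 ∧ ¬p3) ∨ (p4 ∧ ¬p2) ∨ (¬p1 ∧ ¬p3)   (simplify)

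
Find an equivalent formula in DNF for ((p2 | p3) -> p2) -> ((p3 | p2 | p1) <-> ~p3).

((p2 | p3) -> p2) -> ((p3 | p2 | p1) <-> ~p3)
≡ ~((p2 | p3) -> p2) | ((p3 | p2 | p1) <-> ~p3)   [eliminate ->]
≡ ~(~(p2 | p3) | p2) | ((p3 | p2 | p1) <-> ~p3)   [eliminate ->]
≡ ~(~(p2 | p3) | p2) | (((p3 | p2 | p1) -> ~p3) & (~p3 -> (p3 | p2 | p1)))   [eliminate <->]
≡ ~(~(p2 | p3) | p2) | ((~(p3 | p2 | p1) | ~p3) & (~p3 -> (p3 | p2 | p1)))   [eliminate ->]
≡ ~(~(p2 | p3) | p2) | ((~(p3 | p2 | p1) | ~p3) & (~~p3 | p3 | p2 | p1))   [eliminate ->]
≡ (~~(p2 | p3) & ~p2) | ((~(p3 | p2 | p1) | ~p3) & (~~p3 | p3 | p2 | p1))   [De Morgan]
≡ ((p2 | p3) & ~p2) | ((~(p3 | p2 | p1) | ~p3) & (~~p3 | p3 | p2 | p1))   [double negation]
≡ ((p2 | p3) & ~p2) | (((~p3 & ~p2 & ~p1) | ~p3) & (~~p3 | p3 | p2 | p1))   [De Morgan]
≡ ((p2 | p3) & ~p2) | (((~p3 & ~p2 & ~p1) | ~p3) & (p3 | p3 | p2 | p1))   [double negation]
≡ (p2 & ~p2) | (p3 & ~p2) | (~p3 & ~p2 & ~p1 & p3) | (~p3 & ~p2 & ~p1 & p3) | (~p3 & ~p2 & ~p1 & p2) | (~p3 & ~p2 & ~p1 & p1) | (~p3 & p3) | (~p3 & p3) | (~p3 & p2) | (~p3 & p1)   [distribute & over |]
≡ (p3 & ~p2) | (~p3 & p2) | (~p3 & p1)   [simplify]

(p3 & ~p2) | (~p3 & p2) | (~p3 & p1)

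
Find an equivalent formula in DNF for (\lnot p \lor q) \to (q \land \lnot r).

(p \land \lnot q) \lor (q \land \lnot r)

(\lnot p \lor q) \to (q \land \lnot r)
⇔ \lnot (\lnot p \lor q) \lor (q \land \lnot r)   [eliminate \to]
⇔ (\lnot \lnot p \land \lnot q) \lor (q \land \lnot r)   [De Morgan]
⇔ (p \land \lnot q) \lor (q \land \lnot r)   [double negation]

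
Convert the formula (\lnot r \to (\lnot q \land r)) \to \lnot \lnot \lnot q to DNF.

(\lnot r \to (\lnot q \land r)) \to \lnot \lnot \lnot q
= \lnot (\lnot r \to (\lnot q \land r)) \lor \lnot \lnot \lnot q
= \lnot (\lnot \lnot r \lor (\lnot q \land r)) \lor \lnot \lnot \lnot q
= (\lnot \lnot \lnot r \land \lnot (\lnot q \land r)) \lor \lnot \lnot \lnot q
= (\lnot r \land \lnot (\lnot q \land r)) \lor \lnot \lnot \lnot q
= (\lnot r \land (\lnot \lnot q \lor \lnot r)) \lor \lnot \lnot \lnot q
= (\lnot r \land (q \lor \lnot r)) \lor \lnot \lnot \lnot q
= (\lnot r \land (q \lor \lnot r)) \lor \lnot q
= (\lnot r \land q) \lor (\lnot r \land \lnot r) \lor \lnot q
= \lnot r \lor \lnot q

\lnot r \lor \lnot q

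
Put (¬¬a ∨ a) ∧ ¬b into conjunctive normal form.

(¬¬a ∨ a) ∧ ¬b
≡ (a ∨ a) ∧ ¬b   — double negation
≡ a ∧ ¬b   — simplify

a ∧ ¬b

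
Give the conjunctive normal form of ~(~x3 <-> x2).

(~x3 | x2) & (~x2 | x3)

~(~x3 <-> x2)
≡ ~((~x3 -> x2) & (x2 -> ~x3))   (eliminate <->)
≡ ~((~~x3 | x2) & (x2 -> ~x3))   (eliminate ->)
≡ ~((~~x3 | x2) & (~x2 | ~x3))   (eliminate ->)
≡ ~(~~x3 | x2) | ~(~x2 | ~x3)   (De Morgan)
≡ (~~~x3 & ~x2) | ~(~x2 | ~x3)   (De Morgan)
≡ (~x3 & ~x2) | ~(~x2 | ~x3)   (double negation)
≡ (~x3 & ~x2) | (~~x2 & ~~x3)   (De Morgan)
≡ (~x3 & ~x2) | (x2 & ~~x3)   (double negation)
≡ (~x3 & ~x2) | (x2 & x3)   (double negation)
≡ (~x3 | x2) & (~x3 | x3) & (~x2 | x2) & (~x2 | x3)   (distribute | over &)
≡ (~x3 | x2) & (~x2 | x3)   (simplify)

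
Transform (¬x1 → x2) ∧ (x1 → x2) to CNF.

(¬x1 → x2) ∧ (x1 → x2)
⇔ (¬¬x1 ∨ x2) ∧ (x1 → x2)   — eliminate →
⇔ (¬¬x1 ∨ x2) ∧ (¬x1 ∨ x2)   — eliminate →
⇔ (x1 ∨ x2) ∧ (¬x1 ∨ x2)   — double negation

(x1 ∨ x2) ∧ (¬x1 ∨ x2)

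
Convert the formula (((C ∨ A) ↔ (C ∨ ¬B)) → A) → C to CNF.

(((C ∨ A) ↔ (C ∨ ¬B)) → A) → C
⇔ ¬(((C ∨ A) ↔ (C ∨ ¬B)) → A) ∨ C   (eliminate →)
⇔ ¬(¬((C ∨ A) ↔ (C ∨ ¬B)) ∨ A) ∨ C   (eliminate →)
⇔ ¬(¬(((C ∨ A) → (C ∨ ¬B)) ∧ ((C ∨ ¬B) → (C ∨ A))) ∨ A) ∨ C   (eliminate ↔)
⇔ ¬(¬((¬(C ∨ A) ∨ C ∨ ¬B) ∧ ((C ∨ ¬B) → (C ∨ A))) ∨ A) ∨ C   (eliminate →)
⇔ ¬(¬((¬(C ∨ A) ∨ C ∨ ¬B) ∧ (¬(C ∨ ¬B) ∨ C ∨ A)) ∨ A) ∨ C   (eliminate →)
⇔ (¬¬((¬(C ∨ A) ∨ C ∨ ¬B) ∧ (¬(C ∨ ¬B) ∨ C ∨ A)) ∧ ¬A) ∨ C   (De Morgan)
⇔ ((¬(C ∨ A) ∨ C ∨ ¬B) ∧ (¬(C ∨ ¬B) ∨ C ∨ A) ∧ ¬A) ∨ C   (double negation)
⇔ (((¬C ∧ ¬A) ∨ C ∨ ¬B) ∧ (¬(C ∨ ¬B) ∨ C ∨ A) ∧ ¬A) ∨ C   (De Morgan)
⇔ (((¬C ∧ ¬A) ∨ C ∨ ¬B) ∧ ((¬C ∧ ¬¬B) ∨ C ∨ A) ∧ ¬A) ∨ C   (De Morgan)
⇔ (((¬C ∧ ¬A) ∨ C ∨ ¬B) ∧ ((¬C ∧ B) ∨ C ∨ A) ∧ ¬A) ∨ C   (double negation)
⇔ (¬C ∨ C ∨ ¬B ∨ C) ∧ (¬A ∨ C ∨ ¬B ∨ C) ∧ (¬C ∨ C ∨ A ∨ C) ∧ (B ∨ C ∨ A ∨ C) ∧ (¬A ∨ C)   (distribute ∨ over ∧)
⇔ (B ∨ C ∨ A) ∧ (¬A ∨ C)   (simplify)

(B ∨ C ∨ A) ∧ (¬A ∨ C)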